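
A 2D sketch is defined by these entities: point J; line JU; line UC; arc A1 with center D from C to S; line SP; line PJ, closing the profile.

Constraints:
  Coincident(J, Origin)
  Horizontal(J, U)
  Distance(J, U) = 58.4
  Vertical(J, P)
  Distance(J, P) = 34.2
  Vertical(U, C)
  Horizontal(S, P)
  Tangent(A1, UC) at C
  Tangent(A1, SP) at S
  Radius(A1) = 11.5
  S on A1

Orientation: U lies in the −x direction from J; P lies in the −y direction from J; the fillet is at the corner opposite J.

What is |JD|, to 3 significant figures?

52.1

JP is vertical with |JP| = 34.2 and P on the −y side, so P = (0.00, -34.2). The virtual corner opposite J is at (-58.4, -34.2). A1 meets UC tangentially, so DC is at right angles to UC and the tangent condition forces DS to be normal to SP, with radius 11.5, so the center D sits 11.5 in from both sides at D = (-46.9, -22.7). Then |JD| = |D − J| = 52.1.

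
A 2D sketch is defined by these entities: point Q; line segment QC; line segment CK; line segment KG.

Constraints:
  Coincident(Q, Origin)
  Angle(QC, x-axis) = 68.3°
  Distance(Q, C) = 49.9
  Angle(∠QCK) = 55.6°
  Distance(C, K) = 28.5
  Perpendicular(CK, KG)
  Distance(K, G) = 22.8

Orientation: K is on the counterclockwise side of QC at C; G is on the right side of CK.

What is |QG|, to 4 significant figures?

63.97

Q is at the origin; QC runs at 68.3° with length 49.9, so C = 49.9·(cos 68.3°, sin 68.3°) = (18.45, 46.36). ∠QCK = 55.6°, so CK runs at 68.3° + (180° − 55.6°) = 192.7° from the x-axis; with |CK| = 28.5, K = C + 28.5·(cos 192.7°, sin 192.7°) = (-9.352, 40.10). CK is perpendicular to KG; with |KG| = 22.8 on the right of CK, G = K + 22.8·(-0.2198, 0.9755) = (-14.36, 62.34). Then |QG| = |G − Q| = 63.97.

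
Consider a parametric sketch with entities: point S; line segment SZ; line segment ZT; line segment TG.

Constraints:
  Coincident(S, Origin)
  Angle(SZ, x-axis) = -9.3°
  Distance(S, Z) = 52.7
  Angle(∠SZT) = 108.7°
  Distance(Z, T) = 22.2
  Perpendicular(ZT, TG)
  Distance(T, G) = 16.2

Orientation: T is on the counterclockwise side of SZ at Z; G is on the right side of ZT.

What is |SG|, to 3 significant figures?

76.8

∠SZT = 108.7°, so ZT runs at -9.3° + (180° − 108.7°) = 62.0° from the x-axis; with |ZT| = 22.2, T = Z + 22.2·(cos 62.0°, sin 62.0°) = (62.4, 11.1). ZT is perpendicular to TG; with |TG| = 16.2 on the right of ZT, G = T + 16.2·(0.883, -0.469) = (76.7, 3.48). Then |SG| = |G − S| = 76.8.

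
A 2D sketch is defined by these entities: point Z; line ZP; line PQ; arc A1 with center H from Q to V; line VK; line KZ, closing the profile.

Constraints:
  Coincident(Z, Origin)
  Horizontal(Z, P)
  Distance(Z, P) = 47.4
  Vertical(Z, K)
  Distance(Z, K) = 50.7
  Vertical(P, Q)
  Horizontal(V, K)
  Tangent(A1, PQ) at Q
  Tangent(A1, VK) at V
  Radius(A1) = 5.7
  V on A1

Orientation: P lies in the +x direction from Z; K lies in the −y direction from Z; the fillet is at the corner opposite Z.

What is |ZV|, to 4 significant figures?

65.65

Z is at the origin; Z and P share the same y with |ZP| = 47.4 and P on the +x side, so P = (47.40, 0.000). Z and K share the same x with |ZK| = 50.7 and K on the −y side, so K = (0.000, -50.70). The virtual corner opposite Z is at (47.40, -50.70). Tangency of A1 to PQ means the radius HQ is perpendicular to PQ and the tangent condition forces HV to be normal to VK, with radius 5.7, so the center H sits 5.7 in from both sides at H = (41.70, -45.00). That places the tangent points at Q = (47.40, -45.00) on PQ and V = (41.70, -50.70) on VK. Then |ZV| = |V − Z| = 65.65.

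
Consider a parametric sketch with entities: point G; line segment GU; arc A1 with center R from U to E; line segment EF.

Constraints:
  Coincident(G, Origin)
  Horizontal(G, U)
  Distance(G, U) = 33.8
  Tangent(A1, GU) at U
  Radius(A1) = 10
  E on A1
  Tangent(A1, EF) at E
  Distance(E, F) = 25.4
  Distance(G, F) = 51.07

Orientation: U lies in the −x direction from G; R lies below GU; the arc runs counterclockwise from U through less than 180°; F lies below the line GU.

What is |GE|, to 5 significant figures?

45.240

G is at the origin; GU is horizontal with |GU| = 33.8 and U on the −x side, so U = (-33.800, 0.0000). The tangent condition forces RU to be normal to GU, so R = U + (0, -10) = (-33.800, -10.000). Since RE ⟂ EF (tangency), |RF| = √(10.0² + 25.4²) = 27.298 regardless of where E sits on A1. So F lies on both circle(G, 51.07) and circle(R, 27.298); the below-GU intersection is F = (-34.910, -37.275). E is the foot of the tangent from F: E = (-43.246, -13.282).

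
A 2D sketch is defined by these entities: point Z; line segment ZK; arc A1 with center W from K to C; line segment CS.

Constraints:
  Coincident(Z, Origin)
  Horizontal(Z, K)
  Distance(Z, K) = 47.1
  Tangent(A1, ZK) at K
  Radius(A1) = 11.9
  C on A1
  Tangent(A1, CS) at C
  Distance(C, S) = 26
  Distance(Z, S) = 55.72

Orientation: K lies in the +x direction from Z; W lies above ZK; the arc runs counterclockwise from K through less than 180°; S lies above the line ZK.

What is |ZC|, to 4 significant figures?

59.50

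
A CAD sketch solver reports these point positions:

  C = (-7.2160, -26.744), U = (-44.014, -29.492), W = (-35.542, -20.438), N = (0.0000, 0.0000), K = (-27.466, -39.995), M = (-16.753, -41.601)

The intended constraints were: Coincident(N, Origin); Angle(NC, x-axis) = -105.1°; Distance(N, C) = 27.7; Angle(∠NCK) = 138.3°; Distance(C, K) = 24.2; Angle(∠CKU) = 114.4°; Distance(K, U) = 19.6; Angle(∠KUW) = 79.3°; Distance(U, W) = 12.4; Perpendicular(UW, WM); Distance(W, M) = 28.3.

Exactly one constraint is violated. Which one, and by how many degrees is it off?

Perpendicular(UW, WM) — off by 5.30°.

N = (0.00, 0.00) ✓; NC at -105.1° ✓; |NC| = 27.70 ✓; ∠NCK = 138.3° ✓; |CK| = 24.20 ✓; ∠CKU = 114.4° ✓; |KU| = 19.60 ✓; ∠KUW = 79.31° ✓; |UW| = 12.40 ✓; ∠(UW, WM) = 95.30° ✗; |WM| = 28.30 ✓.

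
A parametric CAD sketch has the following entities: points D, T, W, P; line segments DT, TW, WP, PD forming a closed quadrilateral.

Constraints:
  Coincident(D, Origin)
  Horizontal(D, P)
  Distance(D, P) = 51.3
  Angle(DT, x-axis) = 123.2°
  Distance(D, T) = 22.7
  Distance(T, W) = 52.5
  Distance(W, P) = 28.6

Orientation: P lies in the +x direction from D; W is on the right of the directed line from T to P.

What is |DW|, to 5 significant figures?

31.281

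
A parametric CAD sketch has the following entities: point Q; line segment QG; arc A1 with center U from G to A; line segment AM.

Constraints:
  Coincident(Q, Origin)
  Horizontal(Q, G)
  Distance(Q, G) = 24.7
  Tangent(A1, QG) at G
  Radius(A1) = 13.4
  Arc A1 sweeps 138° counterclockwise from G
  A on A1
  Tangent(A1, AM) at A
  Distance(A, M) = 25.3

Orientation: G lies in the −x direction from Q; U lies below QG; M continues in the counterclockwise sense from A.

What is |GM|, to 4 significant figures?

41.47

Q is at the origin; QG is horizontal with |QG| = 24.7 and G on the −x side, so G = (-24.70, 0.000). The tangent condition forces UG to be normal to QG, so U = G + (0, -13.4) = (-24.70, -13.40). On A1, G sits at bearing 90° from U; a 138° counterclockwise sweep puts A at bearing 228°, so A = U + 13.4·(cos 228°, sin 228°) = (-33.67, -23.36). Tangency of A1 to AM means the radius UA is perpendicular to AM, so AM runs along (−sin 228°, cos 228°); with |AM| = 25.3, M = (-14.86, -40.29). Then |GM| = |M − G| = 41.47.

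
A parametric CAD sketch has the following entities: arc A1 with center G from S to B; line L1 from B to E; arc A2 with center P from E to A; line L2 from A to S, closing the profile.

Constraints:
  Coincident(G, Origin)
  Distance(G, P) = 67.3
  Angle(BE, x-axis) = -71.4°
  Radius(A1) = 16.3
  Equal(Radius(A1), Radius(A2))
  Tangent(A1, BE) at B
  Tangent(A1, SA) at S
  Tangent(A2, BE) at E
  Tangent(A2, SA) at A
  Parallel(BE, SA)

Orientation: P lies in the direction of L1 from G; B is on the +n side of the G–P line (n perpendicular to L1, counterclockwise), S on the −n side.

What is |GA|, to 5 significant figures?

69.246

The slot axis is L1's direction at -71.4°, so u = (cos -71.4°, sin -71.4°) = (0.31896, -0.94777) and n = (−sin -71.4°, cos -71.4°) = (0.94777, 0.31896). G is at the origin and P lies 67.3 along u from G, so P = 67.3·u = (21.466, -63.785). Tangency of A1 to both parallel lines with radius 16.3 puts B and S at G ± 16.3·n: B = (15.449, 5.1990), S = (-15.449, -5.1990). Equal radii place E and A the same way about P: E = P + 16.3·n = (36.915, -58.586), A = P − 16.3·n = (6.0173, -68.984). Then |GA| = |A − G| = 69.246.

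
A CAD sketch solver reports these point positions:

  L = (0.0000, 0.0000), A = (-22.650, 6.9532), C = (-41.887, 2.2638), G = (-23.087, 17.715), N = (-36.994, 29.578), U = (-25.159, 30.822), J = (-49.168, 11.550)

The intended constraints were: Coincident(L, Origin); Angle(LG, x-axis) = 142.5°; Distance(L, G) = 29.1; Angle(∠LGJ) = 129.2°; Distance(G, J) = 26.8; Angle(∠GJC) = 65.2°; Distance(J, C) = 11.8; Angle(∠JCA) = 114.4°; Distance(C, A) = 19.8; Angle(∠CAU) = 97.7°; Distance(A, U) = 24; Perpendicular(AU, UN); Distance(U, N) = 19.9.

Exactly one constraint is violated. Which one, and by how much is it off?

Distance(U, N) = 19.9 — off by 8.00.

L = (0.00, 0.00) ✓; LG at 142.5° ✓; |LG| = 29.10 ✓; ∠LGJ = 129.2° ✓; |GJ| = 26.80 ✓; ∠GJC = 65.20° ✓; |JC| = 11.80 ✓; ∠JCA = 114.4° ✓; |CA| = 19.80 ✓; ∠CAU = 97.70° ✓; |AU| = 24.00 ✓; ∠(AU, UN) = 90.00° ✓; |UN| = 11.90 ✗.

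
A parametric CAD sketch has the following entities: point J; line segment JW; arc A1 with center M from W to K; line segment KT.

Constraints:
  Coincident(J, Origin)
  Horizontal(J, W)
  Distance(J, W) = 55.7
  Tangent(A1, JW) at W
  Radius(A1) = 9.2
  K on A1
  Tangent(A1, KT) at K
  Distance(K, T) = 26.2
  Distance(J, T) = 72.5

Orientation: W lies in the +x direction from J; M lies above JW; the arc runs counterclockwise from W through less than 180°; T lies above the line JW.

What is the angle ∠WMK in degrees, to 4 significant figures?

94.27°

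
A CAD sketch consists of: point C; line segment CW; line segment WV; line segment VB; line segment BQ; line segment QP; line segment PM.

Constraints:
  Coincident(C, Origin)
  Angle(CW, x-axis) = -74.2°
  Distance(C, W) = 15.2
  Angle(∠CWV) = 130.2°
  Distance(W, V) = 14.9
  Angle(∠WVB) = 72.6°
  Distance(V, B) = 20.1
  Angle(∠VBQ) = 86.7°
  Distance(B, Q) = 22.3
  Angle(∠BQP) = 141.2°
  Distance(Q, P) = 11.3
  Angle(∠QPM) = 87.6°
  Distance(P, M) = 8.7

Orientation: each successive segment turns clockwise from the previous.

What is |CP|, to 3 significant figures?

12.8

C is at the origin; CW runs at -74.2° with length 15.2, so W = (4.14, -14.6). ∠CWV = 130.2° gives WV at -124° from the x-axis; with |WV| = 14.9, V = (-4.19, -27.0). ∠WVB = 72.6° gives VB at 129° from the x-axis; with |VB| = 20.1, B = (-16.7, -11.3). ∠VBQ = 86.7° gives BQ at 35.3° from the x-axis; with |BQ| = 22.3, Q = (1.47, 1.62). ∠BQP = 141.2° gives QP at -3.50° from the x-axis; with |QP| = 11.3, P = (12.7, 0.927). Then |CP| = |P − C| = 12.8.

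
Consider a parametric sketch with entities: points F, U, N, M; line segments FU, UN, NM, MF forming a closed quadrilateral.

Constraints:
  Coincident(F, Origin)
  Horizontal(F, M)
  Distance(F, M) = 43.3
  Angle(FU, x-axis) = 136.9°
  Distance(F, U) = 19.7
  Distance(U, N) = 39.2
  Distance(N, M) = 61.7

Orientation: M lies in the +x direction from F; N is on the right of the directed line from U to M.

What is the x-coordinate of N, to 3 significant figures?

-12.8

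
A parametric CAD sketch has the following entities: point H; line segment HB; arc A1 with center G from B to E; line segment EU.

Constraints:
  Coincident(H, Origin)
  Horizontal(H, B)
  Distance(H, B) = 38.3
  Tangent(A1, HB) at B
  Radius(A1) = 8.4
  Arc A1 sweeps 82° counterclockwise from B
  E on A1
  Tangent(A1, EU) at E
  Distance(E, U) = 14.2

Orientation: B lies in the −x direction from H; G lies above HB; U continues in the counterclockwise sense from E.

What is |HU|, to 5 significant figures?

35.181

H is at the origin; H and B share the same y with |HB| = 38.3 and B on the −x side, so B = (-38.300, 0.0000). Since A1 is tangent to HB there, GB ⟂ HB, so G = B + (0, 8.4) = (-38.300, 8.4000). On A1, B sits at bearing -90° from G; an 82° counterclockwise sweep puts E at bearing -8°, so E = G + 8.4·(cos -8°, sin -8°) = (-29.982, 7.2309). A1 meets EU tangentially, so GE is at right angles to EU, so EU runs along (−sin -8°, cos -8°); with |EU| = 14.2, U = (-28.005, 21.293). Then |HU| = |U − H| = 35.181.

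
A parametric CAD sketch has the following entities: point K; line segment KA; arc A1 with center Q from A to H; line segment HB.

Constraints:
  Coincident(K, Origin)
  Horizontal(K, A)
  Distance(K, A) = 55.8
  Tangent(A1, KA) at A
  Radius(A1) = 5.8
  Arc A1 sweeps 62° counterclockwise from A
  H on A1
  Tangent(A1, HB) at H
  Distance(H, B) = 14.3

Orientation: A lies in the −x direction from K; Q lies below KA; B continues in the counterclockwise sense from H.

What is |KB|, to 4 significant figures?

69.43

K is at the origin; KA is horizontal with |KA| = 55.8 and A on the −x side, so A = (-55.80, 0.000). Since A1 is tangent to KA there, QA ⟂ KA, so Q = A + (0, -5.8) = (-55.80, -5.800). On A1, A sits at bearing 90° from Q; a 62° counterclockwise sweep puts H at bearing 152°, so H = Q + 5.8·(cos 152°, sin 152°) = (-60.92, -3.077). A1 meets HB tangentially, so QH is at right angles to HB, so HB runs along (−sin 152°, cos 152°); with |HB| = 14.3, B = (-67.63, -15.70). Then |KB| = |B − K| = 69.43.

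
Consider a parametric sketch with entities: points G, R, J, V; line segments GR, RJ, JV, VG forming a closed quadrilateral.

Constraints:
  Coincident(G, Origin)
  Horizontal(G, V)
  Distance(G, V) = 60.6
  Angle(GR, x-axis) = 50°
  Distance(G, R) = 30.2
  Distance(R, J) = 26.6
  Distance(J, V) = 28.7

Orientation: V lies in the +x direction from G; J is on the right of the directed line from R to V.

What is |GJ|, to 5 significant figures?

31.904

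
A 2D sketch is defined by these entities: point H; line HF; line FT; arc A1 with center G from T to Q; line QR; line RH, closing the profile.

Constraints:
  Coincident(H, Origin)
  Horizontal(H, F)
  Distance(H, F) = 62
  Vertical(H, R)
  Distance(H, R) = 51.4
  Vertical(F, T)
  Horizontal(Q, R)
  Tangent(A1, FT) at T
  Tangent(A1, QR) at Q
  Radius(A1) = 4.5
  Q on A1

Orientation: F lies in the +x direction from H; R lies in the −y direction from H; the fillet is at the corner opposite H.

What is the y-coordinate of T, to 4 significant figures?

-46.90

H is at the origin; HF is horizontal with |HF| = 62.0 and F on the +x side, so F = (62.00, 0.000). HR is vertical with |HR| = 51.4 and R on the −y side, so R = (0.000, -51.40). The virtual corner opposite H is at (62.00, -51.40). The tangent condition forces GT to be normal to FT and tangency of A1 to QR means the radius GQ is perpendicular to QR, with radius 4.5, so the center G sits 4.5 in from both sides at G = (57.50, -46.90). That places the tangent points at T = (62.00, -46.90) on FT and Q = (57.50, -51.40) on QR. So T.y = -46.90.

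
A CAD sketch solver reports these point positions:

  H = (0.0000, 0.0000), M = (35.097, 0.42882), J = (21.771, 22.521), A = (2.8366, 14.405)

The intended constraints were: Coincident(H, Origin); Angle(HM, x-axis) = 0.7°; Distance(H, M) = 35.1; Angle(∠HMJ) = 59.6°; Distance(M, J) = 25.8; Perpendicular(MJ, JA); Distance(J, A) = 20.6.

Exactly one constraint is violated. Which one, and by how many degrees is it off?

Perpendicular(MJ, JA) — off by 7.90°.

H = (0.00, 0.00) ✓; HM at 0.7000° ✓; |HM| = 35.10 ✓; ∠HMJ = 59.60° ✓; |MJ| = 25.80 ✓; ∠(MJ, JA) = 82.10° ✗; |JA| = 20.60 ✓.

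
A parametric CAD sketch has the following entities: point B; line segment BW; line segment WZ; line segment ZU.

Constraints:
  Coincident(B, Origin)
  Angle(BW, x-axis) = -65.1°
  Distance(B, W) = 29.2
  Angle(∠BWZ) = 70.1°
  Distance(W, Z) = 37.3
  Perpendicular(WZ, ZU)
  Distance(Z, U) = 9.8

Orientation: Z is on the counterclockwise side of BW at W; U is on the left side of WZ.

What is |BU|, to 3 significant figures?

32.6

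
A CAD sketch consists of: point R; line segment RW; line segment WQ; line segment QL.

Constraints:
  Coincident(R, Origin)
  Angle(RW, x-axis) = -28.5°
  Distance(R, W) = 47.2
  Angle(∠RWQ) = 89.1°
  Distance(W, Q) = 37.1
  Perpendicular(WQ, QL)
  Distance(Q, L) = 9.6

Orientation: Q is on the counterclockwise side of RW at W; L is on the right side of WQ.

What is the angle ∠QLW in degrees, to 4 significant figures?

75.49°

∠RWQ = 89.1°, so WQ runs at -28.5° + (180° − 89.1°) = 62.40° from the x-axis; with |WQ| = 37.1, Q = W + 37.1·(cos 62.40°, sin 62.40°) = (58.67, 10.36). The perpendicularity gives QL at right angles to WQ; with |QL| = 9.6 on the right of WQ, L = Q + 9.6·(0.8862, -0.4633) = (67.18, 5.909). Then cos ∠QLW = LQ·LW / (|LQ||LW|), giving 75.49°.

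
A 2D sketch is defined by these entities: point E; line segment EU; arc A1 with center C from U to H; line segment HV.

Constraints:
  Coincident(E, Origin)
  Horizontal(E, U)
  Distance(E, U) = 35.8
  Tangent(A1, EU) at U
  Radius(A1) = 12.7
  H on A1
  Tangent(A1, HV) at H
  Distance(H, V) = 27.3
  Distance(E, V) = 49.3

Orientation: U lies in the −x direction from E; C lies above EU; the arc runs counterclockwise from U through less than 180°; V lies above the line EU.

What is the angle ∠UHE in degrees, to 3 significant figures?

99.6°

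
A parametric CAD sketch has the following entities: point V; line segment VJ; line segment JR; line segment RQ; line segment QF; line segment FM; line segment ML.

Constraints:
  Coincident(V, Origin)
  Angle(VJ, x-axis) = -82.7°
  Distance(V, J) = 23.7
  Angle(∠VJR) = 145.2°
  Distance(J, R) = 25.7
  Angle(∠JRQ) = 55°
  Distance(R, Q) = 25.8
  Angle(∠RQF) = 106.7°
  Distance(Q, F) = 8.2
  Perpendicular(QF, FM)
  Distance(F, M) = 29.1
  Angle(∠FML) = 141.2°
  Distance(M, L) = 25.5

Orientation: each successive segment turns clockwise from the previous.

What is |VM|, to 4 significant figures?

38.94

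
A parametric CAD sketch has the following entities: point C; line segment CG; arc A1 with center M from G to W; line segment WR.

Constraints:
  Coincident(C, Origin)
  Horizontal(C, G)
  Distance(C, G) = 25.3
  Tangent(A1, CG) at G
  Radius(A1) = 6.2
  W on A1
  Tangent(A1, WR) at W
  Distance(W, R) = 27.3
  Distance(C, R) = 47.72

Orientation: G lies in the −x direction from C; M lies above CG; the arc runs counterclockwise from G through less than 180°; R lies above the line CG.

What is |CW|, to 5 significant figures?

22.265

Checks: |MG| = 6.200 ✓; |MW| = 6.200 ✓; ∠(MW, WR) = 90.00° ✓; |WR| = 27.30 ✓; |CR| = 47.72 ✓.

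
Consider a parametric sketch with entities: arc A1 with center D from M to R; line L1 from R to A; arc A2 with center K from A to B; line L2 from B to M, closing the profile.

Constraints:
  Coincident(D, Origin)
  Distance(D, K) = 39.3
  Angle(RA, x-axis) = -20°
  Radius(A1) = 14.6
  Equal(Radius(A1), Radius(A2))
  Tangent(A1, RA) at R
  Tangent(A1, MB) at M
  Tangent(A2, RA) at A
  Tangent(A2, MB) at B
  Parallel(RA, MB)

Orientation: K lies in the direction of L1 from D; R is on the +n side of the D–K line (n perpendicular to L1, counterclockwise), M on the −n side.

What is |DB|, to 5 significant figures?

41.924

The slot axis is L1's direction at -20.0°, so u = (cos -20.0°, sin -20.0°) = (0.93969, -0.34202) and n = (−sin -20.0°, cos -20.0°) = (0.34202, 0.93969). D is at the origin and K lies 39.3 along u from D, so K = 39.3·u = (36.930, -13.441). Tangency of A1 to both parallel lines with radius 14.6 puts R and M at D ± 14.6·n: R = (4.9935, 13.720), M = (-4.9935, -13.720). Equal radii place A and B the same way about K: A = K + 14.6·n = (41.923, 0.27812), B = K − 14.6·n = (31.936, -27.161). Then |DB| = |B − D| = 41.924.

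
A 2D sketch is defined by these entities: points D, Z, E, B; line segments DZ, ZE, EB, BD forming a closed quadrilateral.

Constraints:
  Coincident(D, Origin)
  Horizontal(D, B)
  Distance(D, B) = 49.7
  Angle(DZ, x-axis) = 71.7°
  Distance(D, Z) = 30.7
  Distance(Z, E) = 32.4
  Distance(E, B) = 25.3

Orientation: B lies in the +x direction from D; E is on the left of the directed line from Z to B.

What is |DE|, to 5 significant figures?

48.036

D is at the origin; DB is horizontal with |DB| = 49.7 and B in +x, so B = (49.7, 0). DZ runs at 71.7° with |DZ| = 30.7, so Z = (9.6396, 29.147). E is determined by |ZE| = 32.4 and |EB| = 25.3 together: it lies at the intersection of circle(Z, 32.4) and circle(B, 25.3). With |ZB| = 49.542, the foot of the radical line on ZB is 28.906 from Z and the perpendicular offset is √(32.4² − 28.906²) = 14.637. Taking the left-of-ZB solution: E = (41.624, 23.977).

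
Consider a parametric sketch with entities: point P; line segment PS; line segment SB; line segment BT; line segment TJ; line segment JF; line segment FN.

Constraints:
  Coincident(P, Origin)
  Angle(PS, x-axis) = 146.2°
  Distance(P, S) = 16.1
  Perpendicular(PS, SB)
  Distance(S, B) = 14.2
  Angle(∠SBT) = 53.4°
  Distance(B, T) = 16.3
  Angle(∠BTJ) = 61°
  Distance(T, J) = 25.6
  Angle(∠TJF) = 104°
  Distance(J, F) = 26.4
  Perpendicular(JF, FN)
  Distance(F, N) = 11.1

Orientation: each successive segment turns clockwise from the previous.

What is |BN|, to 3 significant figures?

19.4

∠TJF = 104.0° gives JF at 94.6° from the x-axis; with |JF| = 26.4, F = (-27.4, 35.9). JF ⟂ FN, so FN runs at 4.60°; with |FN| = 11.1, N = (-16.3, 36.8). Then |BN| = |N − B| = 19.4.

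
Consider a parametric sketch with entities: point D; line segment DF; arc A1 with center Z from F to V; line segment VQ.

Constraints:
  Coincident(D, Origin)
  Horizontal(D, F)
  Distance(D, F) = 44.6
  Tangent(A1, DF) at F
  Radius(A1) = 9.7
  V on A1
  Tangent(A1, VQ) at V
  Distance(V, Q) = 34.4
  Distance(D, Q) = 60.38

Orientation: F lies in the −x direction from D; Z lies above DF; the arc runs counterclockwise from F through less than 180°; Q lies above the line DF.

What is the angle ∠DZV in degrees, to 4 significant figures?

20.76°

D is at the origin; D and F share the same y with |DF| = 44.6 and F on the −x side, so F = (-44.60, 0.000). Since A1 is tangent to DF there, ZF ⟂ DF, so Z = F + (0, 9.7) = (-44.60, 9.700). Since ZV ⟂ VQ (tangency), |ZQ| = √(9.7² + 34.4²) = 35.74 regardless of where V sits on A1. So Q lies on both circle(D, 60.38) and circle(Z, 35.74); the above-DF intersection is Q = (-40.08, 45.16). V is the foot of the tangent from Q: V = (-35.01, 11.13).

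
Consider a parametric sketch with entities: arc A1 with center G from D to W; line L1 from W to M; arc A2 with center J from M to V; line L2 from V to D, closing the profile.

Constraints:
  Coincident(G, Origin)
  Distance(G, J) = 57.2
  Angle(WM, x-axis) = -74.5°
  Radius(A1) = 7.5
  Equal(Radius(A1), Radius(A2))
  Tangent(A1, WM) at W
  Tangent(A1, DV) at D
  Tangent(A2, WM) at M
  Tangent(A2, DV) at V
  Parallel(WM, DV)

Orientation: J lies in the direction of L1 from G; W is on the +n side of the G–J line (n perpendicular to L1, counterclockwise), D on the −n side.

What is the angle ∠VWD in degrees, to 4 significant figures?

75.31°

The slot axis is L1's direction at -74.5°, so u = (cos -74.5°, sin -74.5°) = (0.2672, -0.9636) and n = (−sin -74.5°, cos -74.5°) = (0.9636, 0.2672). G is at the origin and J lies 57.2 along u from G, so J = 57.2·u = (15.29, -55.12). Tangency of A1 to both parallel lines with radius 7.5 puts W and D at G ± 7.5·n: W = (7.227, 2.004), D = (-7.227, -2.004). Equal radii place M and V the same way about J: M = J + 7.5·n = (22.51, -53.12), V = J − 7.5·n = (8.059, -57.12). Then cos ∠VWD = WV·WD / (|WV||WD|), giving 75.31°.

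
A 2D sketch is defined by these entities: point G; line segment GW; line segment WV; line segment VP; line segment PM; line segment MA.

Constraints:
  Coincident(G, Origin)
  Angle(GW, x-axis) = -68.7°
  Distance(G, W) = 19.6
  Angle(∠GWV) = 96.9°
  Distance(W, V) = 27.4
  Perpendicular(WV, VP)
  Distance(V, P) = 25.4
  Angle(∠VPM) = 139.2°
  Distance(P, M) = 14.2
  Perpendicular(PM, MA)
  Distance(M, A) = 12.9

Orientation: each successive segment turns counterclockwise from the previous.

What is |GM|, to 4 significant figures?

26.42

G is at the origin; GW runs at -68.7° with length 19.6, so W = (7.120, -18.26). ∠GWV = 96.9° gives WV at 14.40° from the x-axis; with |WV| = 27.4, V = (33.66, -11.45). The perpendicularity gives VP at right angles to WV, so VP runs at 104.4°; with |VP| = 25.4, P = (27.34, 13.15). ∠VPM = 139.2° gives PM at 145.2° from the x-axis; with |PM| = 14.2, M = (15.68, 21.26). Then |GM| = |M − G| = 26.42.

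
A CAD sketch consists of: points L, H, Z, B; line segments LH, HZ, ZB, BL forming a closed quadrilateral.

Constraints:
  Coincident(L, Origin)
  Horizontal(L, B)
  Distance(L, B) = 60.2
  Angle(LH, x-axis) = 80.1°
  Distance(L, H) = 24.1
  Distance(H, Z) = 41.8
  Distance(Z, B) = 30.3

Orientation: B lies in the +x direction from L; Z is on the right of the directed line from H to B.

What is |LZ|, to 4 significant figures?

32.12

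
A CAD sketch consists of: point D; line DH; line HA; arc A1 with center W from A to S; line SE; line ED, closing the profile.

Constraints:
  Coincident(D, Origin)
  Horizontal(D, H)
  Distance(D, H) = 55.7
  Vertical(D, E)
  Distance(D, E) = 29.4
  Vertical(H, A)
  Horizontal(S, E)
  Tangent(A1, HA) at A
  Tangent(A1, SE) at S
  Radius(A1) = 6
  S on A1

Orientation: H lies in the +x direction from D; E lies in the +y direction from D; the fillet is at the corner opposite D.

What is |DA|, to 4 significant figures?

60.42

D is at the origin; D and H share the same y with |DH| = 55.7 and H on the +x side, so H = (55.70, 0.000). D and E share the same x with |DE| = 29.4 and E on the +y side, so E = (0.000, 29.40). The virtual corner opposite D is at (55.70, 29.40). Tangency of A1 to HA means the radius WA is perpendicular to HA and since A1 is tangent to SE there, WS ⟂ SE, with radius 6.0, so the center W sits 6.0 in from both sides at W = (49.70, 23.40). That places the tangent points at A = (55.70, 23.40) on HA and S = (49.70, 29.40) on SE. Then |DA| = |A − D| = 60.42.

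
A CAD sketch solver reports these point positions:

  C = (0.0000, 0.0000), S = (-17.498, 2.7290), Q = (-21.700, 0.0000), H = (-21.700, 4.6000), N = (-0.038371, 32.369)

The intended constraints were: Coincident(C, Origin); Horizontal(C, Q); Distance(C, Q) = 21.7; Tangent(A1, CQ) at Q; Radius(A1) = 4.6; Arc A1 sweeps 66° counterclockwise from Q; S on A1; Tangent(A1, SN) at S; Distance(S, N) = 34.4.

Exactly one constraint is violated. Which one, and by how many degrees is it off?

Tangent(A1, SN) at S — off by 6.50°.

C = (0.00, 0.00) ✓; C.y = 0.00, Q.y = 0.00 ✓; |CQ| = 21.70 ✓; ∠(HQ, QC) = 90.00° ✓; |HQ| = 4.600 ✓; bearing(H→S) − bearing(H→Q) = 66.00° ✓; |HS| = 4.600 ✓; ∠(HS, SN) = 96.50° ✗; |SN| = 34.40 ✓.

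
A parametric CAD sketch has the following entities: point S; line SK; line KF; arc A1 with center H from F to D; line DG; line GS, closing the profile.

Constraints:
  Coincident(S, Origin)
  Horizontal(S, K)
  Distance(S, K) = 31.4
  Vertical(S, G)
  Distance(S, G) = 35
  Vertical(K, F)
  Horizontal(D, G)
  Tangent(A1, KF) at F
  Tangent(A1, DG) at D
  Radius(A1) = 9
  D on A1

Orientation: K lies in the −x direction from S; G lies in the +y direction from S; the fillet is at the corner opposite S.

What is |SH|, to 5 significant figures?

34.319

S is at the origin; S and K share the same y with |SK| = 31.4 and K on the −x side, so K = (-31.400, 0.0000). S and G share the same x with |SG| = 35.0 and G on the +y side, so G = (0.0000, 35.000). The virtual corner opposite S is at (-31.400, 35.000). Since A1 is tangent to KF there, HF ⟂ KF and A1 meets DG tangentially, so HD is at right angles to DG, with radius 9.0, so the center H sits 9.0 in from both sides at H = (-22.400, 26.000). Then |SH| = |H − S| = 34.319.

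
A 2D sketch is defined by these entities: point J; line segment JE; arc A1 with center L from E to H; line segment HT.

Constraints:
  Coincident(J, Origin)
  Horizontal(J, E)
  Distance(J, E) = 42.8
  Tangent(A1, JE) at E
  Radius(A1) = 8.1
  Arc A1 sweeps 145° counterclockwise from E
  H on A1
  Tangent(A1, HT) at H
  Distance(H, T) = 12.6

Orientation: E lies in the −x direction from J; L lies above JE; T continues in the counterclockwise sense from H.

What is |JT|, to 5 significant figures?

53.218

J is at the origin; JE is horizontal with |JE| = 42.8 and E on the −x side, so E = (-42.800, 0.0000). The tangent condition forces LE to be normal to JE, so L = E + (0, 8.1) = (-42.800, 8.1000). On A1, E sits at bearing -90° from L; a 145° counterclockwise sweep puts H at bearing 55°, so H = L + 8.1·(cos 55°, sin 55°) = (-38.154, 14.735). A1 meets HT tangentially, so LH is at right angles to HT, so HT runs along (−sin 55°, cos 55°); with |HT| = 12.6, T = (-48.475, 21.962). Then |JT| = |T − J| = 53.218.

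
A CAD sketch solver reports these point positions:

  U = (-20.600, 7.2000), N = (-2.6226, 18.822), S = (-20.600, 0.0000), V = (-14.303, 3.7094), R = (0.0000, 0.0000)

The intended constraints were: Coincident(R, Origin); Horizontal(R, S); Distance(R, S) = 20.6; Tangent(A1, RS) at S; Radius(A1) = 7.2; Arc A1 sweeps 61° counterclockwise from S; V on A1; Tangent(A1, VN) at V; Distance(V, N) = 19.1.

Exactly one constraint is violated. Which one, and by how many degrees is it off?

Tangent(A1, VN) at V — off by 8.70°.

R = (0.00, 0.00) ✓; R.y = 0.00, S.y = 0.00 ✓; |RS| = 20.60 ✓; ∠(US, SR) = 90.00° ✓; |US| = 7.200 ✓; bearing(U→V) − bearing(U→S) = 61.00° ✓; |UV| = 7.200 ✓; ∠(UV, VN) = 98.70° ✗; |VN| = 19.10 ✓.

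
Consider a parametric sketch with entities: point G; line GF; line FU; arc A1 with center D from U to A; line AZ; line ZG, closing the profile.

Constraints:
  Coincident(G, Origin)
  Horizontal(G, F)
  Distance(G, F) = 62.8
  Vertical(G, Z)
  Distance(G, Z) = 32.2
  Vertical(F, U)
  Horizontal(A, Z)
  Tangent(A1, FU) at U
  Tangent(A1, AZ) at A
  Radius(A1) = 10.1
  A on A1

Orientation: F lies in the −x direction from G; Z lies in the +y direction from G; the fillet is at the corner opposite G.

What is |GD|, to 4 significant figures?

57.15

G is at the origin; G and F share the same y with |GF| = 62.8 and F on the −x side, so F = (-62.80, 0.000). GZ is vertical with |GZ| = 32.2 and Z on the +y side, so Z = (0.000, 32.20). The virtual corner opposite G is at (-62.80, 32.20). Since A1 is tangent to FU there, DU ⟂ FU and tangency of A1 to AZ means the radius DA is perpendicular to AZ, with radius 10.1, so the center D sits 10.1 in from both sides at D = (-52.70, 22.10). Then |GD| = |D − G| = 57.15.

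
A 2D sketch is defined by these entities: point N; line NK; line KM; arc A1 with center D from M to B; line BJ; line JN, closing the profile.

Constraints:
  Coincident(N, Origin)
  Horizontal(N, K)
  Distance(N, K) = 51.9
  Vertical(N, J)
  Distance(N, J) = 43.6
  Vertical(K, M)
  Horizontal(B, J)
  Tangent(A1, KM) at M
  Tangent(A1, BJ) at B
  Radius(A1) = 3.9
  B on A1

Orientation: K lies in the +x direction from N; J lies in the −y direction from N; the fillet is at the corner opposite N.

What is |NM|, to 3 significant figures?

65.3

N is at the origin; NK is horizontal with |NK| = 51.9 and K on the +x side, so K = (51.9, 0.00). N and J share the same x with |NJ| = 43.6 and J on the −y side, so J = (0.00, -43.6). The virtual corner opposite N is at (51.9, -43.6). Tangency of A1 to KM means the radius DM is perpendicular to KM and the tangent condition forces DB to be normal to BJ, with radius 3.9, so the center D sits 3.9 in from both sides at D = (48.0, -39.7). That places the tangent points at M = (51.9, -39.7) on KM and B = (48.0, -43.6) on BJ. Then |NM| = |M − N| = 65.3.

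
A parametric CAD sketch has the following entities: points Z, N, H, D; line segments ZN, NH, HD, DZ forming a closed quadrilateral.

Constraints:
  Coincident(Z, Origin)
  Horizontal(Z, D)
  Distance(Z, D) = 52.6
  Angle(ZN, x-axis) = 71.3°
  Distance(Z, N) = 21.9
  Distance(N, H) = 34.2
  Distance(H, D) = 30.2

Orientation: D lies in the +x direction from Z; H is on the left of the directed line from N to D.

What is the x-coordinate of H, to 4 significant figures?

40.51

Checks: Z.y = 0.00, D.y = 0.00 ✓; |NH| = 34.20 ✓; |HD| = 30.20 ✓.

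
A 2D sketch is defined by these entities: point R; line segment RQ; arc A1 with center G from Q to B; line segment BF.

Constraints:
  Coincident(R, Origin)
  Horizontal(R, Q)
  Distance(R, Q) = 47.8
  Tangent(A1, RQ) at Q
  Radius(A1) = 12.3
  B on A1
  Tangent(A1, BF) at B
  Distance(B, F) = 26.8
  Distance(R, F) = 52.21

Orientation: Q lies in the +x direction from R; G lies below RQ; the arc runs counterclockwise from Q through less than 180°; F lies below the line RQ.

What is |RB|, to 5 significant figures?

37.485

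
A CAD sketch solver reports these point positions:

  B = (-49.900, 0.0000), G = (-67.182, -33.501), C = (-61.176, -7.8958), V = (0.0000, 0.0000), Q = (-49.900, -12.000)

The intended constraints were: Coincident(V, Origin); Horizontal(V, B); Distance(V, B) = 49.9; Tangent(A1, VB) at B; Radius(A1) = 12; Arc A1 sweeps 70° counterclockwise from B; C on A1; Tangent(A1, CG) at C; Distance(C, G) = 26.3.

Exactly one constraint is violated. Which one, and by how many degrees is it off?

Tangent(A1, CG) at C — off by 6.80°.

V = (0.00, 0.00) ✓; V.y = 0.00, B.y = 0.00 ✓; |VB| = 49.90 ✓; ∠(QB, BV) = 90.00° ✓; |QB| = 12.00 ✓; bearing(Q→C) − bearing(Q→B) = 70.00° ✓; |QC| = 12.00 ✓; ∠(QC, CG) = 83.20° ✗; |CG| = 26.30 ✓.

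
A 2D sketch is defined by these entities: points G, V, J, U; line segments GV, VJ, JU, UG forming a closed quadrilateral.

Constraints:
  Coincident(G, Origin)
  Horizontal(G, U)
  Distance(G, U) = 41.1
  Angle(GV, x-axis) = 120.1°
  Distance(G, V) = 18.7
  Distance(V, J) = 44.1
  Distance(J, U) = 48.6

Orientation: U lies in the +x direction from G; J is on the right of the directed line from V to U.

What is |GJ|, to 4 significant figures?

26.80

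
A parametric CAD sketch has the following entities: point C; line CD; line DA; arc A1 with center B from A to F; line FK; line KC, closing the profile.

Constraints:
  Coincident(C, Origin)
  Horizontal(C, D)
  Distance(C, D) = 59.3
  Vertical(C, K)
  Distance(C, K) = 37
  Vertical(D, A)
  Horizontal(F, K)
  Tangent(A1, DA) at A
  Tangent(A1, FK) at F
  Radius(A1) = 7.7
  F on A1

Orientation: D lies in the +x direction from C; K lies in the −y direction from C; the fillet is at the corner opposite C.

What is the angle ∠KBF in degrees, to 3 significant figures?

81.5°

C is at the origin; CD is horizontal with |CD| = 59.3 and D on the +x side, so D = (59.3, 0.00). C and K share the same x with |CK| = 37.0 and K on the −y side, so K = (0.00, -37.0). The virtual corner opposite C is at (59.3, -37.0). Tangency of A1 to DA means the radius BA is perpendicular to DA and A1 meets FK tangentially, so BF is at right angles to FK, with radius 7.7, so the center B sits 7.7 in from both sides at B = (51.6, -29.3). That places the tangent points at A = (59.3, -29.3) on DA and F = (51.6, -37.0) on FK. Then cos ∠KBF = BK·BF / (|BK||BF|), giving 81.5°.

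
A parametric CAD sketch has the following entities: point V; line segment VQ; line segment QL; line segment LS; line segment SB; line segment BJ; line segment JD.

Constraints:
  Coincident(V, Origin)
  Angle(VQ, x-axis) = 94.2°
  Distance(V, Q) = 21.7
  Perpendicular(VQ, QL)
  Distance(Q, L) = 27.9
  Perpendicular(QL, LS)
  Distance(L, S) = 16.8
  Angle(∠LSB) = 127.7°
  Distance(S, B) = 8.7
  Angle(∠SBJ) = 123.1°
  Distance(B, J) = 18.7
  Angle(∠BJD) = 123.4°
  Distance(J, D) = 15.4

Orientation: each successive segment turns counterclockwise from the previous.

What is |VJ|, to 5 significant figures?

6.6403

V is at the origin; VQ runs at 94.2° with length 21.7, so Q = (-1.5893, 21.642). VQ is perpendicular to QL, so QL runs at -175.80°; with |QL| = 27.9, L = (-29.414, 19.598). QL is perpendicular to LS, so LS runs at -85.800°; with |LS| = 16.8, S = (-28.184, 2.8435). ∠LSB = 127.7° gives SB at -33.500° from the x-axis; with |SB| = 8.7, B = (-20.929, -1.9584). ∠SBJ = 123.1° gives BJ at 23.400° from the x-axis; with |BJ| = 18.7, J = (-3.7671, 5.4683). Then |VJ| = |J − V| = 6.6403.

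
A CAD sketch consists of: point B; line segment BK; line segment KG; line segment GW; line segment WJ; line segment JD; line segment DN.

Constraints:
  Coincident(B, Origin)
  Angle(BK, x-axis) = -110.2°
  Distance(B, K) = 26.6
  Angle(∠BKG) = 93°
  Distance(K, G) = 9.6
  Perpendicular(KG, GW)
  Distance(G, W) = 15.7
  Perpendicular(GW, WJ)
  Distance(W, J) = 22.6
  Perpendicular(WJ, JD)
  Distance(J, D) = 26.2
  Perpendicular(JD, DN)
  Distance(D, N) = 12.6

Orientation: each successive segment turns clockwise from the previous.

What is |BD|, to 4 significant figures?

38.84

B is at the origin; BK runs at -110.2° with length 26.6, so K = (-9.185, -24.96). ∠BKG = 93.0° gives KG at 162.8° from the x-axis; with |KG| = 9.6, G = (-18.36, -22.13). KG is perpendicular to GW, so GW runs at 72.80°; with |GW| = 15.7, W = (-13.71, -7.127). GW ⟂ WJ, so WJ runs at -17.20°; with |WJ| = 22.6, J = (7.876, -13.81). WJ is perpendicular to JD, so JD runs at -107.2°; with |JD| = 26.2, D = (0.1288, -38.84). Then |BD| = |D − B| = 38.84.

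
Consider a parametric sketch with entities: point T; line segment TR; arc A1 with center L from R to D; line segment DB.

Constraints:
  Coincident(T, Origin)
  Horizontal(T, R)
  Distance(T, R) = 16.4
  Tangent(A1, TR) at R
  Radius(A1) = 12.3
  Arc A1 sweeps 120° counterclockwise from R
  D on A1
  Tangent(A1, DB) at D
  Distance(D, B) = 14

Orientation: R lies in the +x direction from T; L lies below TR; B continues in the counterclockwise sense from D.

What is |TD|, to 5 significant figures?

19.325

T is at the origin; T and R share the same y with |TR| = 16.4 and R on the +x side, so R = (16.400, 0.0000). The tangent condition forces LR to be normal to TR, so L = R + (0, -12.3) = (16.400, -12.300). On A1, R sits at bearing 90° from L; a 120° counterclockwise sweep puts D at bearing 210°, so D = L + 12.3·(cos 210°, sin 210°) = (5.7479, -18.450). Then |TD| = |D − T| = 19.325.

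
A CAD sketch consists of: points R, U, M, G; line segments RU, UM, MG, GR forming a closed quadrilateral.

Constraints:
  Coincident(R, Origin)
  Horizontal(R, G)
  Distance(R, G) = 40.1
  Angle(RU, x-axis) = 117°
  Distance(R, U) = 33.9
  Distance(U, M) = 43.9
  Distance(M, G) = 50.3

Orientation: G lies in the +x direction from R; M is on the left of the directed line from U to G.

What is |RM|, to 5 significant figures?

53.940

R is at the origin; RG is horizontal with |RG| = 40.1 and G in +x, so G = (40.1, 0). RU runs at 117.0° with |RU| = 33.9, so U = (-15.390, 30.205). M is determined by |UM| = 43.9 and |MG| = 50.3 together: it lies at the intersection of circle(U, 43.9) and circle(G, 50.3). With |UG| = 63.178, the foot of the radical line on UG is 26.818 from U and the perpendicular offset is √(43.9² − 26.818²) = 34.756. Taking the left-of-UG solution: M = (24.781, 47.911).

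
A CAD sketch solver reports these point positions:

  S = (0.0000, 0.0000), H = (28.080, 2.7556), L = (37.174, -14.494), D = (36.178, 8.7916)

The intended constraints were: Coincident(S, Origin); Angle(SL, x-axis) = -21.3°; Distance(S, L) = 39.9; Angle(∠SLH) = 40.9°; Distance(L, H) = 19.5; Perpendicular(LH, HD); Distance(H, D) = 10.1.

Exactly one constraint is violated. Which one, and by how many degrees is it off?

Perpendicular(LH, HD) — off by 8.90°.

S = (0.00, 0.00) ✓; SL at -21.30° ✓; |SL| = 39.90 ✓; ∠SLH = 40.90° ✓; |LH| = 19.50 ✓; ∠(LH, HD) = 81.10° ✗; |HD| = 10.10 ✓.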